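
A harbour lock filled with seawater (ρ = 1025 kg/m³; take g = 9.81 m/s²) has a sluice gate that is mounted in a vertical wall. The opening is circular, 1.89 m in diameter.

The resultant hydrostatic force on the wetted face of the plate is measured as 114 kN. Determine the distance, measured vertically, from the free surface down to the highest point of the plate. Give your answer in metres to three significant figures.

d_top ≈ 3.10 m

γ = ρg = 1025 × 9.81 / 1000 = 10.05525 kN/m³.
A = π(0.945)² = 2.80552 m².
From F = γ·h_c·A, the centroid depth is h_c = 114/(10.05525 × 2.80552) = 4.04109 m.
The centroid is at the centre, 0.945 m below the top of the plate, so the highest point sits at h_top = 4.04109 − 0.945 = 3.09609 m below the surface.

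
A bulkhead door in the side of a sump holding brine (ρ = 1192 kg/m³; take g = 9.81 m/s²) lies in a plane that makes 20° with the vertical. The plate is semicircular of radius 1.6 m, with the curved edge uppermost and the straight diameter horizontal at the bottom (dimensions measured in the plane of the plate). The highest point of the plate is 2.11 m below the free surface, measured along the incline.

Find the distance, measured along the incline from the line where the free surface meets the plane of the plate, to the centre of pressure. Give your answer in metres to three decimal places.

γ = ρg = 1192 × 9.81 / 1000 = 11.69352 kN/m³.
The plate makes 20° with the vertical, i.e. θ = 90° − 20° = 70° to the horizontal. Measuring y along the incline from the free-surface line, vertical depth h = y·sinθ with sinθ = 0.939693.
The centroid lies 4r/(3π) = 0.679061 m above the diameter, so r − 4r/(3π) = 1.6 − 0.679061 = 0.920939 m below the topmost point, so y_c = 2.11 + 0.920939 = 3.03094 m and h_c = 3.03094 × 0.939693 = 2.84815 m.
A = πr²/2 = π × 1.6²/2 = 4.02124 m².
Resultant F = γ·h_c·A = 11.69352 × 2.84815 × 4.02124 = 133.927 kN.
I_c = (π/8 − 8/(9π))·r⁴ = 0.109757 × 1.6⁴ = 0.719303 m⁴.
Centre of pressure: y_p = y_c + I_c/(y_c·A) = 3.03094 + 0.719303/(3.03094 × 4.02124) = 3.03094 + 0.0590166 = 3.08996 m along the plane.

y_p = 3.090 m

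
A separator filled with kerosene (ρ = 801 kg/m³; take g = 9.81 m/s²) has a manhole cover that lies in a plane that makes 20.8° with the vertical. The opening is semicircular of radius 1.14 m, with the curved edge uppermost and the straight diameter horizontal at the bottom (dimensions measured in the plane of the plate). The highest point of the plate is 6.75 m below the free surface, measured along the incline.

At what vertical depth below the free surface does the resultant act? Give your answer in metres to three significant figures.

h_p = 6.93 m

γ = ρg = 801 × 9.81 / 1000 = 7.85781 kN/m³.
The plate makes 20.8° with the vertical, i.e. θ = 90° − 20.8° = 69.2° to the horizontal. Measuring y along the incline from the free-surface line, vertical depth h = y·sinθ with sinθ = 0.934826.
The centroid lies 4r/(3π) = 0.483831 m above the diameter, so r − 4r/(3π) = 1.14 − 0.483831 = 0.656169 m below the topmost point, so y_c = 6.75 + 0.656169 = 7.40617 m and h_c = 7.40617 × 0.934826 = 6.92348 m.
A = πr²/2 = π × 1.14²/2 = 2.04141 m².
Resultant F = γ·h_c·A = 7.85781 × 6.92348 × 2.04141 = 111.06 kN.
I_c = (π/8 − 8/(9π))·r⁴ = 0.109757 × 1.14⁴ = 0.185375 m⁴.
Centre of pressure: y_p = y_c + I_c/(y_c·A) = 7.40617 + 0.185375/(7.40617 × 2.04141) = 7.40617 + 0.012261 = 7.41843 m along the plane.
Vertically, h_p = y_p·sinθ = 7.41843 × 0.934826 = 6.93494 m.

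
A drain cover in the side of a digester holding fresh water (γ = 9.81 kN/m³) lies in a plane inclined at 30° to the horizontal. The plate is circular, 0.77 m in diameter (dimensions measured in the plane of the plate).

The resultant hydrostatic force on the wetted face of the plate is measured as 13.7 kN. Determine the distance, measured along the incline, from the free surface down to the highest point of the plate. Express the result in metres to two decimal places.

y_top ≈ 5.61 m

γ = 9.81 kN/m³.
A = π(0.385)² = 0.465663 m².
From F = γ·h_c·A, the centroid depth is h_c = 13.7/(9.81 × 0.465663) = 2.99902 m.
Let θ = 30° be the plate's angle to the horizontal; measure y along the incline from where the plane meets the free surface. Vertical depth h = y·sinθ with sinθ = 0.500000.
Along the incline, y_c = h_c/sinθ = 2.99902/0.500000 = 5.99804 m.
The centroid is at the centre, 0.385 m below the top of the plate, so the highest point sits at y_top = 5.99804 − 0.385 = 5.61304 m along the incline.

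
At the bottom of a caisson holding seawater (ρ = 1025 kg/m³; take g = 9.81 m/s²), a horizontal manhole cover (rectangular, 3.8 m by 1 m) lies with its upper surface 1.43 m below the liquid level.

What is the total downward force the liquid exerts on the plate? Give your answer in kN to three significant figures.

γ = ρg = 1025 × 9.81 / 1000 = 10.05525 kN/m³.
The plate is horizontal, so pressure is uniform at p = γ·h = 10.05525 × 1.43 = 14.379 kN/m².
A = 3.8 × 1 = 3.8 m².
F = p·A = 14.379 × 3.8 = 54.6402 kN.

F ≈ 54.6 kN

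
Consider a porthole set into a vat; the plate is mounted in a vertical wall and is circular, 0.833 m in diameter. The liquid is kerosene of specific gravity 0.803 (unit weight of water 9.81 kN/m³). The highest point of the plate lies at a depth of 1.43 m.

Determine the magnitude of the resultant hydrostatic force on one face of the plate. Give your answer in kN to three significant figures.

γ = 0.803 × 9.81 = 7.87743 kN/m³.
The centroid is at the centre, 0.4165 m below the top of the plate, so the centroid depth is h_c = 1.43 + 0.4165 = 1.8465 m.
A = π(0.4165)² = 0.544979 m².
Resultant F = γ·h_c·A = 7.87743 × 1.8465 × 0.544979 = 7.92709 kN.

F ≈ 7.93 kN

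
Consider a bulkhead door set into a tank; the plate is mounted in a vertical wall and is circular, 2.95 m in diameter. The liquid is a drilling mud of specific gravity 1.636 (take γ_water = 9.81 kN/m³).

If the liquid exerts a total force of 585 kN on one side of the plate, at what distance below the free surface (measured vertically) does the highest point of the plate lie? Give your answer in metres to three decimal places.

d_top ≈ 3.858 m

γ = 1.636 × 9.81 = 16.04916 kN/m³.
A = π(1.475)² = 6.83493 m².
From F = γ·h_c·A, the centroid depth is h_c = 585/(16.04916 × 6.83493) = 5.33297 m.
The centroid is at the centre, 1.475 m below the top of the plate, so the highest point sits at h_top = 5.33297 − 1.475 = 3.85797 m below the surface.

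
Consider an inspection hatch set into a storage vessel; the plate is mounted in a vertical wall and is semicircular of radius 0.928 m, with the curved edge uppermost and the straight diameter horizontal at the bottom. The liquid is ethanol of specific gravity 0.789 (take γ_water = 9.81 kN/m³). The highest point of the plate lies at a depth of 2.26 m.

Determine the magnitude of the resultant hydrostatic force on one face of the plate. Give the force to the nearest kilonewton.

γ = 0.789 × 9.81 = 7.74009 kN/m³.
The centroid lies 4r/(3π) = 0.393855 m above the diameter, so r − 4r/(3π) = 0.928 − 0.393855 = 0.534145 m below the topmost point, so the centroid depth is h_c = 2.26 + 0.534145 = 2.79414 m.
A = πr²/2 = π × 0.928²/2 = 1.35274 m².
Resultant F = γ·h_c·A = 7.74009 × 2.79414 × 1.35274 = 29.2556 kN.

F ≈ 29 kN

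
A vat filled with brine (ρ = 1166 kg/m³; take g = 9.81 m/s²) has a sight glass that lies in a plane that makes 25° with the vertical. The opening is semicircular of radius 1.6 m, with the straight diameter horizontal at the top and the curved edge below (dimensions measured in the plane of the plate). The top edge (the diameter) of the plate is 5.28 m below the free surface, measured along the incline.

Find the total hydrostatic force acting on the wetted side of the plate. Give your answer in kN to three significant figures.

γ = ρg = 1166 × 9.81 / 1000 = 11.43846 kN/m³.
The plate makes 25° with the vertical, i.e. θ = 90° − 25° = 65° to the horizontal. Measuring y along the incline from the free-surface line, vertical depth h = y·sinθ with sinθ = 0.906308.
The centroid of a semicircle lies 4r/(3π) = 0.679061 m from the diameter, here below the top edge, so y_c = 5.28 + 0.679061 = 5.95906 m and h_c = 5.95906 × 0.906308 = 5.40074 m.
A = πr²/2 = π × 1.6²/2 = 4.02124 m².
Resultant F = γ·h_c·A = 11.43846 × 5.40074 × 4.02124 = 248.417 kN.

F ≈ 248 kN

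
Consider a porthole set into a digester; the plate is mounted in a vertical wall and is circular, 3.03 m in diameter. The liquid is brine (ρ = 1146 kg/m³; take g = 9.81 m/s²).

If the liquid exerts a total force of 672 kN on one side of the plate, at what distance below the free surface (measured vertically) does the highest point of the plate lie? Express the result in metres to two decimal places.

γ = ρg = 1146 × 9.81 / 1000 = 11.24226 kN/m³.
A = π(1.515)² = 7.21066 m².
From F = γ·h_c·A, the centroid depth is h_c = 672/(11.24226 × 7.21066) = 8.28973 m.
The centroid is at the centre, 1.515 m below the top of the plate, so the highest point sits at h_top = 8.28973 − 1.515 = 6.77473 m below the surface.

d_top ≈ 6.77 m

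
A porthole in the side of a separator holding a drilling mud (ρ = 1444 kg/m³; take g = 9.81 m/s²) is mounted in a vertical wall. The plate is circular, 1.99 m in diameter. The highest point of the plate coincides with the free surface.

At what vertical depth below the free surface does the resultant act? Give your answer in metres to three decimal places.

h_p = 1.244 m

γ = ρg = 1444 × 9.81 / 1000 = 14.16564 kN/m³.
The centroid is at the centre, 0.995 m below the top of the plate, so the centroid depth is h_c = 0.995 m.
A = π(0.995)² = 3.11026 m².
Resultant F = γ·h_c·A = 14.16564 × 0.995 × 3.11026 = 43.8385 kN.
I_c = πr⁴/4 = π × 0.995⁴/4 = 0.769808 m⁴.
Centre of pressure: y_p = y_c + I_c/(y_c·A) = 0.995 + 0.769808/(0.995 × 3.11026) = 0.995 + 0.24875 = 1.24375 m along the plane.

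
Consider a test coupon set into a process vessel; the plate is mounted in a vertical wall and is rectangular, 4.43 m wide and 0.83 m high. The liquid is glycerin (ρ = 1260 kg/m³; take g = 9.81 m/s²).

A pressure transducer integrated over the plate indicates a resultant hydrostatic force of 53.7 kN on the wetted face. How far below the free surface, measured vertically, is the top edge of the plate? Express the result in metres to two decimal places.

d_top ≈ 0.77 m

γ = ρg = 1260 × 9.81 / 1000 = 12.3606 kN/m³.
A = 4.43 × 0.83 = 3.6769 m².
From F = γ·h_c·A, the centroid depth is h_c = 53.7/(12.3606 × 3.6769) = 1.18155 m.
The centroid lies 0.83/2 = 0.415 m below the top edge, so the top edge sits at h_top = 1.18155 − 0.415 = 0.76655 m below the surface.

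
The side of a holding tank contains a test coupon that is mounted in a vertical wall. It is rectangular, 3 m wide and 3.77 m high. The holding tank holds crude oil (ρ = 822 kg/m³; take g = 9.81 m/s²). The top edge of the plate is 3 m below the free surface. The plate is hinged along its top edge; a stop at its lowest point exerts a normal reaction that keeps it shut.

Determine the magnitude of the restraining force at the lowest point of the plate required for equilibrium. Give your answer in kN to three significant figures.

P ≈ 251 kN

γ = ρg = 822 × 9.81 / 1000 = 8.06382 kN/m³.
The centroid lies 3.77/2 = 1.885 m below the top edge, so the centroid depth is h_c = 3 + 1.885 = 4.885 m.
A = 3 × 3.77 = 11.31 m².
Resultant F = γ·h_c·A = 8.06382 × 4.885 × 11.31 = 445.521 kN.
I_c = b·h³/12 = 3 × 3.77³/12 = 13.3957 m⁴.
Centre of pressure: y_p = y_c + I_c/(y_c·A) = 4.885 + 13.3957/(4.885 × 11.31) = 4.885 + 0.242459 = 5.12746 m along the plane.
The resultant acts 1.885 + 0.242459 = 2.12746 m (along the plate) below the hinge at the top edge, so the moment about the hinge is M = F × 2.12746 = 445.521 × 2.12746 = 947.828 kN·m.
A normal force at the bottom, 3.77 m from the hinge, must supply this moment: P = 947.828/3.77 = 251.413 kN.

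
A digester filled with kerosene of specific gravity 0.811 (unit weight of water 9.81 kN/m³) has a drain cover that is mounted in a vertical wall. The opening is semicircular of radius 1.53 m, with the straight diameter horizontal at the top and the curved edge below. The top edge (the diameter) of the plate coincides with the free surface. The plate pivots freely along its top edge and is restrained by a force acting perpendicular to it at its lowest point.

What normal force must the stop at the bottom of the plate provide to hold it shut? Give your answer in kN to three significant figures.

γ = 0.811 × 9.81 = 7.95591 kN/m³.
The centroid of a semicircle lies 4r/(3π) = 0.649352 m from the diameter, here below the top edge, so the centroid depth is h_c = 0.649352 m.
A = πr²/2 = π × 1.53²/2 = 3.67708 m².
Resultant F = γ·h_c·A = 7.95591 × 0.649352 × 3.67708 = 18.9965 kN.
I_c = (π/8 − 8/(9π))·r⁴ = 0.109757 × 1.53⁴ = 0.601448 m⁴.
Centre of pressure: y_p = y_c + I_c/(y_c·A) = 0.649352 + 0.601448/(0.649352 × 3.67708) = 0.649352 + 0.251892 = 0.901244 m along the plane.
The resultant acts 0.649352 + 0.251892 = 0.901244 m (along the plate) below the hinge at the top edge, so the moment about the hinge is M = F × 0.901244 = 18.9965 × 0.901244 = 17.1205 kN·m.
A normal force at the bottom, 1.53 m from the hinge, must supply this moment: P = 17.1205/1.53 = 11.1899 kN.

P ≈ 11.2 kN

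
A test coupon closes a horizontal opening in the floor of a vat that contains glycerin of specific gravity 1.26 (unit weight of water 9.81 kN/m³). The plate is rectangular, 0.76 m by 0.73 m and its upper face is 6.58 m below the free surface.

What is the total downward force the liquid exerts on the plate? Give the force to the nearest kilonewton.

F ≈ 45 kN

γ = 1.26 × 9.81 = 12.3606 kN/m³.
The plate is horizontal, so pressure is uniform at p = γ·h = 12.3606 × 6.58 = 81.3327 kN/m².
A = 0.76 × 0.73 = 0.5548 m².
F = p·A = 81.3327 × 0.5548 = 45.1234 kN.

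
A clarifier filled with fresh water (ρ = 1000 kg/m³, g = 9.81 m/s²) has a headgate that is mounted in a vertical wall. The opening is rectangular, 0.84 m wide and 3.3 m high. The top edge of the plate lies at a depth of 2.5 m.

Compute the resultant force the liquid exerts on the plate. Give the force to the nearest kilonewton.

γ = ρg = 1000 × 9.81 = 9810 N/m³ = 9.81 kN/m³.
The centroid lies 3.3/2 = 1.65 m below the top edge, so the centroid depth is h_c = 2.5 + 1.65 = 4.15 m.
A = 0.84 × 3.3 = 2.772 m².
Resultant F = γ·h_c·A = 9.81 × 4.15 × 2.772 = 112.852 kN.

F ≈ 113 kN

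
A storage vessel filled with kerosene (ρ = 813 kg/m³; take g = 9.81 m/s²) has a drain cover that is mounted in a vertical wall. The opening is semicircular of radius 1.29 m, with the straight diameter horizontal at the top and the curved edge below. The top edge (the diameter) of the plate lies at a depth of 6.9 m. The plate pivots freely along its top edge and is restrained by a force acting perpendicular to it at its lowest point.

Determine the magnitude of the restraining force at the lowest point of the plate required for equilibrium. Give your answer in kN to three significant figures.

P ≈ 67.8 kN

γ = ρg = 813 × 9.81 / 1000 = 7.97553 kN/m³.
The centroid of a semicircle lies 4r/(3π) = 0.547493 m from the diameter, here below the top edge, so the centroid depth is h_c = 6.9 + 0.547493 = 7.44749 m.
A = πr²/2 = π × 1.29²/2 = 2.61396 m².
Resultant F = γ·h_c·A = 7.97553 × 7.44749 × 2.61396 = 155.263 kN.
I_c = (π/8 − 8/(9π))·r⁴ = 0.109757 × 1.29⁴ = 0.303942 m⁴.
Centre of pressure: y_p = y_c + I_c/(y_c·A) = 7.44749 + 0.303942/(7.44749 × 2.61396) = 7.44749 + 0.0156128 = 7.4631 m along the plane.
The resultant acts 0.547493 + 0.0156128 = 0.563106 m (along the plate) below the hinge at the top edge, so the moment about the hinge is M = F × 0.563106 = 155.263 × 0.563106 = 87.4295 kN·m.
A normal force at the bottom, 1.29 m from the hinge, must supply this moment: P = 87.4295/1.29 = 67.7748 kN.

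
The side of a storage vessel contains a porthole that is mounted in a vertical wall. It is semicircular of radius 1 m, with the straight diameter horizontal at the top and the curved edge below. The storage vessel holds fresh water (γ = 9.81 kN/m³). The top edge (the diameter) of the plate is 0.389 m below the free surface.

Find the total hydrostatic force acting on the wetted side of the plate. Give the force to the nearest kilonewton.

γ = 9.81 kN/m³.
The centroid of a semicircle lies 4r/(3π) = 0.424413 m from the diameter, here below the top edge, so the centroid depth is h_c = 0.389 + 0.424413 = 0.813413 m.
A = πr²/2 = π × 1²/2 = 1.5708 m².
Resultant F = γ·h_c·A = 9.81 × 0.813413 × 1.5708 = 12.5343 kN.

F ≈ 13 kN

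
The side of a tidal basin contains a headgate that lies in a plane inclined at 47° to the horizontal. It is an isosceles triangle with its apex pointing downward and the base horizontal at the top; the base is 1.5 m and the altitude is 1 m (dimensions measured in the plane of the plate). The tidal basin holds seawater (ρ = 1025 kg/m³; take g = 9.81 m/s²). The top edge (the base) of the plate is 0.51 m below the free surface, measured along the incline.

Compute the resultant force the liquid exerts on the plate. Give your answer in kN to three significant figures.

F ≈ 4.65 kN

γ = ρg = 1025 × 9.81 / 1000 = 10.05525 kN/m³.
Let θ = 47° be the plate's angle to the horizontal; measure y along the incline from where the plane meets the free surface. Vertical depth h = y·sinθ with sinθ = 0.731354.
With the apex down, the centroid sits h/3 = 1/3 = 0.333333 m below the base (the top edge), so y_c = 0.51 + 0.333333 = 0.843333 m and h_c = 0.843333 × 0.731354 = 0.616775 m.
A = ½ × 1.5 × 1 = 0.75 m².
Resultant F = γ·h_c·A = 10.05525 × 0.616775 × 0.75 = 4.65137 kN.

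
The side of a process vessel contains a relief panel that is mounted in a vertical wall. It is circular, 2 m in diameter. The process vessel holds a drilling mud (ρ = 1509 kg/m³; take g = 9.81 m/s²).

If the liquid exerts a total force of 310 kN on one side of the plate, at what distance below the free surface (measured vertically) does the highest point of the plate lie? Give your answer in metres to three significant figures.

d_top ≈ 5.67 m

γ = ρg = 1509 × 9.81 / 1000 = 14.80329 kN/m³.
A = π(1)² = 3.14159 m².
From F = γ·h_c·A, the centroid depth is h_c = 310/(14.80329 × 3.14159) = 6.66583 m.
The centroid is at the centre, 1 m below the top of the plate, so the highest point sits at h_top = 6.66583 − 1 = 5.66583 m below the surface.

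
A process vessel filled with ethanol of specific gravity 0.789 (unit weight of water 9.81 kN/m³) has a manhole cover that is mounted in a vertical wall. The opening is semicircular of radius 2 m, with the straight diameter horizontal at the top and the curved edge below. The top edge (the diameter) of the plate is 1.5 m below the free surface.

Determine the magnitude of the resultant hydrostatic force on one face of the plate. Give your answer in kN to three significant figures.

γ = 0.789 × 9.81 = 7.74009 kN/m³.
The centroid of a semicircle lies 4r/(3π) = 0.848826 m from the diameter, here below the top edge, so the centroid depth is h_c = 1.5 + 0.848826 = 2.34883 m.
A = πr²/2 = π × 2²/2 = 6.28319 m².
Resultant F = γ·h_c·A = 7.74009 × 2.34883 × 6.28319 = 114.229 kN.

F ≈ 114 kN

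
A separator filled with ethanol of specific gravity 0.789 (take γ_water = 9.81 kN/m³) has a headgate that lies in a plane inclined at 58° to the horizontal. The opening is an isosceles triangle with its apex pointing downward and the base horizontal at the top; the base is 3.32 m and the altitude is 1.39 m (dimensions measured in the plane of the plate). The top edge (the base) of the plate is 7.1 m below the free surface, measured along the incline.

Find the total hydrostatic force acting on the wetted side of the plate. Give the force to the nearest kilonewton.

γ = 0.789 × 9.81 = 7.74009 kN/m³.
Let θ = 58° be the plate's angle to the horizontal; measure y along the incline from where the plane meets the free surface. Vertical depth h = y·sinθ with sinθ = 0.848048.
With the apex down, the centroid sits h/3 = 1.39/3 = 0.463333 m below the base (the top edge), so y_c = 7.1 + 0.463333 = 7.56333 m and h_c = 7.56333 × 0.848048 = 6.41407 m.
A = ½ × 3.32 × 1.39 = 2.3074 m².
Resultant F = γ·h_c·A = 7.74009 × 6.41407 × 2.3074 = 114.552 kN.

F ≈ 115 kN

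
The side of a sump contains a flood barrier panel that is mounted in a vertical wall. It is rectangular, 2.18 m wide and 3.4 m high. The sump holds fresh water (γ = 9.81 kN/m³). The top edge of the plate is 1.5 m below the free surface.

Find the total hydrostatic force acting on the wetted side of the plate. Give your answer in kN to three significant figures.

γ = 9.81 kN/m³.
The centroid lies 3.4/2 = 1.7 m below the top edge, so the centroid depth is h_c = 1.5 + 1.7 = 3.2 m.
A = 2.18 × 3.4 = 7.412 m².
Resultant F = γ·h_c·A = 9.81 × 3.2 × 7.412 = 232.678 kN.

F ≈ 233 kN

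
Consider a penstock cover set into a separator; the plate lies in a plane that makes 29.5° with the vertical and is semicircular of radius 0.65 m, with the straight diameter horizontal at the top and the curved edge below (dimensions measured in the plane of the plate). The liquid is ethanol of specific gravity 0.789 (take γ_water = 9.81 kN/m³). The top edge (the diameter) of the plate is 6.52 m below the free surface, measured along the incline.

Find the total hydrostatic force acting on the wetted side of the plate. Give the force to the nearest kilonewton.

γ = 0.789 × 9.81 = 7.74009 kN/m³.
The plate makes 29.5° with the vertical, i.e. θ = 90° − 29.5° = 60.5° to the horizontal. Measuring y along the incline from the free-surface line, vertical depth h = y·sinθ with sinθ = 0.870356.
The centroid of a semicircle lies 4r/(3π) = 0.275869 m from the diameter, here below the top edge, so y_c = 6.52 + 0.275869 = 6.79587 m and h_c = 6.79587 × 0.870356 = 5.91483 m.
A = πr²/2 = π × 0.65²/2 = 0.663661 m².
Resultant F = γ·h_c·A = 7.74009 × 5.91483 × 0.663661 = 30.3833 kN.

F ≈ 30 kN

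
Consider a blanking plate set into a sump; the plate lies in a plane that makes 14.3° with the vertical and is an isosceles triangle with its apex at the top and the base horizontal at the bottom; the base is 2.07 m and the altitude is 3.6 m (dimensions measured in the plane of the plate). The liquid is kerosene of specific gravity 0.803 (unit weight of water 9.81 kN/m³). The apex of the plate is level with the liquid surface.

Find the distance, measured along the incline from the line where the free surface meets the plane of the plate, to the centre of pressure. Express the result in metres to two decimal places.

γ = 0.803 × 9.81 = 7.87743 kN/m³.
The plate makes 14.3° with the vertical, i.e. θ = 90° − 14.3° = 75.7° to the horizontal. Measuring y along the incline from the free-surface line, vertical depth h = y·sinθ with sinθ = 0.969016.
With the apex up, the centroid sits 2h/3 = 2 × 3.6/3 = 2.4 m below the apex, so y_c = 2.4 m and h_c = 2.4 × 0.969016 = 2.32564 m.
A = ½ × 2.07 × 3.6 = 3.726 m².
Resultant F = γ·h_c·A = 7.87743 × 2.32564 × 3.726 = 68.2606 kN.
I_c = b·h³/36 = 2.07 × 3.6³/36 = 2.68272 m⁴.
Centre of pressure: y_p = y_c + I_c/(y_c·A) = 2.4 + 2.68272/(2.4 × 3.726) = 2.4 + 0.3 = 2.7 m along the plane.

y_p = 2.70 m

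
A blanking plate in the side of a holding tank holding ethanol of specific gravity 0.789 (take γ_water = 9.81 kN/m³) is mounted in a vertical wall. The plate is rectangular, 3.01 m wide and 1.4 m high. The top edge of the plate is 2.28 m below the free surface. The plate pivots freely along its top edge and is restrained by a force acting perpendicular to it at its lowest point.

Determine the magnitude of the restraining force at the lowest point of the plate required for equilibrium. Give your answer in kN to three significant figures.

P ≈ 52.4 kN

γ = 0.789 × 9.81 = 7.74009 kN/m³.
The centroid lies 1.4/2 = 0.7 m below the top edge, so the centroid depth is h_c = 2.28 + 0.7 = 2.98 m.
A = 3.01 × 1.4 = 4.214 m².
Resultant F = γ·h_c·A = 7.74009 × 2.98 × 4.214 = 97.1979 kN.
I_c = b·h³/12 = 3.01 × 1.4³/12 = 0.688287 m⁴.
Centre of pressure: y_p = y_c + I_c/(y_c·A) = 2.98 + 0.688287/(2.98 × 4.214) = 2.98 + 0.0548099 = 3.03481 m along the plane.
The resultant acts 0.7 + 0.0548099 = 0.75481 m (along the plate) below the hinge at the top edge, so the moment about the hinge is M = F × 0.75481 = 97.1979 × 0.75481 = 73.3659 kN·m.
A normal force at the bottom, 1.4 m from the hinge, must supply this moment: P = 73.3659/1.4 = 52.4042 kN.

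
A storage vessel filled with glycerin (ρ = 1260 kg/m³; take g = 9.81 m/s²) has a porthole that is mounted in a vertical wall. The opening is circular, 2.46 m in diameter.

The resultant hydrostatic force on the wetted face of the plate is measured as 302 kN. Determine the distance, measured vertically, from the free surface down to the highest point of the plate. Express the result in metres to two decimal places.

d_top ≈ 3.91 m

γ = ρg = 1260 × 9.81 / 1000 = 12.3606 kN/m³.
A = π(1.23)² = 4.75292 m².
From F = γ·h_c·A, the centroid depth is h_c = 302/(12.3606 × 4.75292) = 5.14052 m.
The centroid is at the centre, 1.23 m below the top of the plate, so the highest point sits at h_top = 5.14052 − 1.23 = 3.91052 m below the surface.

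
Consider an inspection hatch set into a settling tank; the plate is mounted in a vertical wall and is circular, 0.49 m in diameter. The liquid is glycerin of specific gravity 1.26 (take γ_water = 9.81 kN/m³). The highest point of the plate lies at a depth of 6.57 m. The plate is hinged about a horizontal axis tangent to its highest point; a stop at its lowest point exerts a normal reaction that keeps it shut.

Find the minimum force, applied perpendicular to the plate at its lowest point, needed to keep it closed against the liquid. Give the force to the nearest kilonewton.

P ≈ 8 kN

γ = 1.26 × 9.81 = 12.3606 kN/m³.
The centroid is at the centre, 0.245 m below the top of the plate, so the centroid depth is h_c = 6.57 + 0.245 = 6.815 m.
A = π(0.245)² = 0.188574 m².
Resultant F = γ·h_c·A = 12.3606 × 6.815 × 0.188574 = 15.885 kN.
I_c = πr⁴/4 = π × 0.245⁴/4 = 0.00282979 m⁴.
Centre of pressure: y_p = y_c + I_c/(y_c·A) = 6.815 + 0.00282979/(6.815 × 0.188574) = 6.815 + 0.00220195 = 6.8172 m along the plane.
The resultant acts 0.245 + 0.00220195 = 0.247202 m (along the plate) below the hinge at the top edge, so the moment about the hinge is M = F × 0.247202 = 15.885 × 0.247202 = 3.9268 kN·m.
A normal force at the bottom, 0.49 m from the hinge, must supply this moment: P = 3.9268/0.49 = 8.01388 kN.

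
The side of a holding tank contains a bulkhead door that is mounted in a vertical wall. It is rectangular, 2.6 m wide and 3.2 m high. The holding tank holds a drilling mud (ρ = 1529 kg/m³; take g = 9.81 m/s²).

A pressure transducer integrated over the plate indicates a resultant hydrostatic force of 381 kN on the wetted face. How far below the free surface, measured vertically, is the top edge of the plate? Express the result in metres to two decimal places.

γ = ρg = 1529 × 9.81 / 1000 = 14.99949 kN/m³.
A = 2.6 × 3.2 = 8.32 m².
From F = γ·h_c·A, the centroid depth is h_c = 381/(14.99949 × 8.32) = 3.05299 m.
The centroid lies 3.2/2 = 1.6 m below the top edge, so the top edge sits at h_top = 3.05299 − 1.6 = 1.45299 m below the surface.

d_top ≈ 1.45 m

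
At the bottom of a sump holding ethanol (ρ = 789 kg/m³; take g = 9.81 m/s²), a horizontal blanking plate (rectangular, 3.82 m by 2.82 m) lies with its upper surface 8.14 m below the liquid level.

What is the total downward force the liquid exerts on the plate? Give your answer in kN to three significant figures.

γ = ρg = 789 × 9.81 / 1000 = 7.74009 kN/m³.
The plate is horizontal, so pressure is uniform at p = γ·h = 7.74009 × 8.14 = 63.0043 kN/m².
A = 3.82 × 2.82 = 10.7724 m².
F = p·A = 63.0043 × 10.7724 = 678.708 kN.

F ≈ 679 kN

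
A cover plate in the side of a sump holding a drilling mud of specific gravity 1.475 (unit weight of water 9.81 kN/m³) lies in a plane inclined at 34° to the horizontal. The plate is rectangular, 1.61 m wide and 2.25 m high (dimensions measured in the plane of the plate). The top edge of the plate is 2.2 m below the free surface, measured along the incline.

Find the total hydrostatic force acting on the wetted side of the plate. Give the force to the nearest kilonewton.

F ≈ 97 kN

γ = 1.475 × 9.81 = 14.46975 kN/m³.
Let θ = 34° be the plate's angle to the horizontal; measure y along the incline from where the plane meets the free surface. Vertical depth h = y·sinθ with sinθ = 0.559193.
The centroid lies 2.25/2 = 1.125 m below the top edge, so y_c = 2.2 + 1.125 = 3.325 m and h_c = 3.325 × 0.559193 = 1.85932 m.
A = 1.61 × 2.25 = 3.6225 m².
Resultant F = γ·h_c·A = 14.46975 × 1.85932 × 3.6225 = 97.4594 kN.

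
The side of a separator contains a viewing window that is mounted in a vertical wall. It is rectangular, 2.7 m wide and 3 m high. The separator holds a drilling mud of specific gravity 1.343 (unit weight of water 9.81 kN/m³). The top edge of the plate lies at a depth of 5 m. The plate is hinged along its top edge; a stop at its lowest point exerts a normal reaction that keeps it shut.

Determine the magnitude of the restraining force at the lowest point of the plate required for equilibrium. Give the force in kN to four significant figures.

P ≈ 373.5 kN

γ = 1.343 × 9.81 = 13.17483 kN/m³.
The centroid lies 3/2 = 1.5 m below the top edge, so the centroid depth is h_c = 5 + 1.5 = 6.5 m.
A = 2.7 × 3 = 8.1 m².
Resultant F = γ·h_c·A = 13.17483 × 6.5 × 8.1 = 693.655 kN.
I_c = b·h³/12 = 2.7 × 3³/12 = 6.075 m⁴.
Centre of pressure: y_p = y_c + I_c/(y_c·A) = 6.5 + 6.075/(6.5 × 8.1) = 6.5 + 0.115385 = 6.61538 m along the plane.
The resultant acts 1.5 + 0.115385 = 1.61539 m (along the plate) below the hinge at the top edge, so the moment about the hinge is M = F × 1.61539 = 693.655 × 1.61539 = 1120.52 kN·m.
A normal force at the bottom, 3 m from the hinge, must supply this moment: P = 1120.52/3 = 373.507 kN.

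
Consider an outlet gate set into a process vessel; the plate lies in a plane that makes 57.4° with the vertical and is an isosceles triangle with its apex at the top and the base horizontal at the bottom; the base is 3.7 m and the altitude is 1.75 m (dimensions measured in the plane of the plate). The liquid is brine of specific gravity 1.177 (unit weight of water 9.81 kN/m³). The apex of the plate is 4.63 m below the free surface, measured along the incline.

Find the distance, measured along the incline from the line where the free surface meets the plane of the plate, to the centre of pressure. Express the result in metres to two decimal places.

y_p = 5.83 m

γ = 1.177 × 9.81 = 11.54637 kN/m³.
The plate makes 57.4° with the vertical, i.e. θ = 90° − 57.4° = 32.6° to the horizontal. Measuring y along the incline from the free-surface line, vertical depth h = y·sinθ with sinθ = 0.538771.
With the apex up, the centroid sits 2h/3 = 2 × 1.75/3 = 1.16667 m below the apex, so y_c = 4.63 + 1.16667 = 5.79667 m and h_c = 5.79667 × 0.538771 = 3.12308 m.
A = ½ × 3.7 × 1.75 = 3.2375 m².
Resultant F = γ·h_c·A = 11.54637 × 3.12308 × 3.2375 = 116.745 kN.
I_c = b·h³/36 = 3.7 × 1.75³/36 = 0.550825 m⁴.
Centre of pressure: y_p = y_c + I_c/(y_c·A) = 5.79667 + 0.550825/(5.79667 × 3.2375) = 5.79667 + 0.0293512 = 5.82602 m along the plane.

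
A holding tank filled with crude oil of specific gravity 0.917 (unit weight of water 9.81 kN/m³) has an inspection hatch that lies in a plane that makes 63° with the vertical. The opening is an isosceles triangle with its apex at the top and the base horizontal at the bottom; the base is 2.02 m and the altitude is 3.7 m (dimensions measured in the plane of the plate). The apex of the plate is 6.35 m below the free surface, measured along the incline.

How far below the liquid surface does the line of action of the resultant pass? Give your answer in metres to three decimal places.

γ = 0.917 × 9.81 = 8.99577 kN/m³.
The plate makes 63° with the vertical, i.e. θ = 90° − 63° = 27° to the horizontal. Measuring y along the incline from the free-surface line, vertical depth h = y·sinθ with sinθ = 0.453990.
With the apex up, the centroid sits 2h/3 = 2 × 3.7/3 = 2.46667 m below the apex, so y_c = 6.35 + 2.46667 = 8.81667 m and h_c = 8.81667 × 0.453990 = 4.00268 m.
A = ½ × 2.02 × 3.7 = 3.737 m².
Resultant F = γ·h_c·A = 8.99577 × 4.00268 × 3.737 = 134.559 kN.
I_c = b·h³/36 = 2.02 × 3.7³/36 = 2.8422 m⁴.
Centre of pressure: y_p = y_c + I_c/(y_c·A) = 8.81667 + 2.8422/(8.81667 × 3.737) = 8.81667 + 0.0862635 = 8.90293 m along the plane.
Vertically, h_p = y_p·sinθ = 8.90293 × 0.453990 = 4.04184 m.

h_p = 4.042 m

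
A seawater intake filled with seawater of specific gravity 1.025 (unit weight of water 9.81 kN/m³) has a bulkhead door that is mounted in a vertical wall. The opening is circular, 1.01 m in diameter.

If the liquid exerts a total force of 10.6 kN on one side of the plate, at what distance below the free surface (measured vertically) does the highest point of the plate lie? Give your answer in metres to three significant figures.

d_top ≈ 0.811 m

γ = 1.025 × 9.81 = 10.05525 kN/m³.
A = π(0.505)² = 0.801185 m².
From F = γ·h_c·A, the centroid depth is h_c = 10.6/(10.05525 × 0.801185) = 1.31577 m.
The centroid is at the centre, 0.505 m below the top of the plate, so the highest point sits at h_top = 1.31577 − 0.505 = 0.81077 m below the surface.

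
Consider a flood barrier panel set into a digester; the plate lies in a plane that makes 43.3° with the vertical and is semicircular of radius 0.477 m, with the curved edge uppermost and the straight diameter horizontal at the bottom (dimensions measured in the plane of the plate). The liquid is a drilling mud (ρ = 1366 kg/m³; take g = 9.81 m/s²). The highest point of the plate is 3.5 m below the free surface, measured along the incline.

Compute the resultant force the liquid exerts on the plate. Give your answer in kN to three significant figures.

γ = ρg = 1366 × 9.81 / 1000 = 13.40046 kN/m³.
The plate makes 43.3° with the vertical, i.e. θ = 90° − 43.3° = 46.7° to the horizontal. Measuring y along the incline from the free-surface line, vertical depth h = y·sinθ with sinθ = 0.727773.
The centroid lies 4r/(3π) = 0.202445 m above the diameter, so r − 4r/(3π) = 0.477 − 0.202445 = 0.274555 m below the topmost point, so y_c = 3.5 + 0.274555 = 3.77455 m and h_c = 3.77455 × 0.727773 = 2.74702 m.
A = πr²/2 = π × 0.477²/2 = 0.357402 m².
Resultant F = γ·h_c·A = 13.40046 × 2.74702 × 0.357402 = 13.1564 kN.

F ≈ 13.2 kN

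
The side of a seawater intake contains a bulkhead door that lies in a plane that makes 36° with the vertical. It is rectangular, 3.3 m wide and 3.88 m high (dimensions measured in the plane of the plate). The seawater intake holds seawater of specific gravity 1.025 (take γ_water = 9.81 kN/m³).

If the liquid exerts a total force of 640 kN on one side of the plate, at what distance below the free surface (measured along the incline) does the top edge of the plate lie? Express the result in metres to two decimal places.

y_top ≈ 4.20 m

γ = 1.025 × 9.81 = 10.05525 kN/m³.
A = 3.3 × 3.88 = 12.804 m².
From F = γ·h_c·A, the centroid depth is h_c = 640/(10.05525 × 12.804) = 4.97097 m.
The plate makes 36° with the vertical, i.e. θ = 90° − 36° = 54° to the horizontal. Measuring y along the incline from the free-surface line, vertical depth h = y·sinθ with sinθ = 0.809017.
Along the incline, y_c = h_c/sinθ = 4.97097/0.809017 = 6.14446 m.
The centroid lies 3.88/2 = 1.94 m below the top edge, so the top edge sits at y_top = 6.14446 − 1.94 = 4.20446 m along the incline.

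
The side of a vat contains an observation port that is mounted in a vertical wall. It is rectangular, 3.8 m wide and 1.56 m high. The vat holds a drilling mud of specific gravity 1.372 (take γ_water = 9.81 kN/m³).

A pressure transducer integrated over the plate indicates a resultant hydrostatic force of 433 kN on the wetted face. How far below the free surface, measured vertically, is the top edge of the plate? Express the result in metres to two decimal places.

γ = 1.372 × 9.81 = 13.45932 kN/m³.
A = 3.8 × 1.56 = 5.928 m².
From F = γ·h_c·A, the centroid depth is h_c = 433/(13.45932 × 5.928) = 5.42696 m.
The centroid lies 1.56/2 = 0.78 m below the top edge, so the top edge sits at h_top = 5.42696 − 0.78 = 4.64696 m below the surface.

d_top ≈ 4.65 m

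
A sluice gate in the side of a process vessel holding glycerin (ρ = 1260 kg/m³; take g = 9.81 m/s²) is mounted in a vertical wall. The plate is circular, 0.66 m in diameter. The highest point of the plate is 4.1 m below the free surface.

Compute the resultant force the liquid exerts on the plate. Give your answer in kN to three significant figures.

F ≈ 18.7 kN

γ = ρg = 1260 × 9.81 / 1000 = 12.3606 kN/m³.
The centroid is at the centre, 0.33 m below the top of the plate, so the centroid depth is h_c = 4.1 + 0.33 = 4.43 m.
A = π(0.33)² = 0.342119 m².
Resultant F = γ·h_c·A = 12.3606 × 4.43 × 0.342119 = 18.7336 kN.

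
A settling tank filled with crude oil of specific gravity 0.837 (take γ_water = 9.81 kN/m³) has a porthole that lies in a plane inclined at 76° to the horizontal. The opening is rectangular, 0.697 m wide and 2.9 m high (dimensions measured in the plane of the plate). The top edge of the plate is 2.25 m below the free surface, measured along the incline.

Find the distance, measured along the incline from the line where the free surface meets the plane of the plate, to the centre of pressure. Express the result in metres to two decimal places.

y_p = 3.89 m

γ = 0.837 × 9.81 = 8.21097 kN/m³.
Let θ = 76° be the plate's angle to the horizontal; measure y along the incline from where the plane meets the free surface. Vertical depth h = y·sinθ with sinθ = 0.970296.
The centroid lies 2.9/2 = 1.45 m below the top edge, so y_c = 2.25 + 1.45 = 3.7 m and h_c = 3.7 × 0.970296 = 3.5901 m.
A = 0.697 × 2.9 = 2.0213 m².
Resultant F = γ·h_c·A = 8.21097 × 3.5901 × 2.0213 = 59.5843 kN.
I_c = b·h³/12 = 0.697 × 2.9³/12 = 1.41659 m⁴.
Centre of pressure: y_p = y_c + I_c/(y_c·A) = 3.7 + 1.41659/(3.7 × 2.0213) = 3.7 + 0.189414 = 3.88941 m along the plane.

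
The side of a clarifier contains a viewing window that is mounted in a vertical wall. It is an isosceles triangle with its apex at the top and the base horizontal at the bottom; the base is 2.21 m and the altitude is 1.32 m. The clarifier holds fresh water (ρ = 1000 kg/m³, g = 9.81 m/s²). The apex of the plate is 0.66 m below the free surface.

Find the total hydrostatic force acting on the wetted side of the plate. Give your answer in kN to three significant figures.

γ = ρg = 1000 × 9.81 = 9810 N/m³ = 9.81 kN/m³.
With the apex up, the centroid sits 2h/3 = 2 × 1.32/3 = 0.88 m below the apex, so the centroid depth is h_c = 0.66 + 0.88 = 1.54 m.
A = ½ × 2.21 × 1.32 = 1.4586 m².
Resultant F = γ·h_c·A = 9.81 × 1.54 × 1.4586 = 22.0357 kN.

F ≈ 22.0 kN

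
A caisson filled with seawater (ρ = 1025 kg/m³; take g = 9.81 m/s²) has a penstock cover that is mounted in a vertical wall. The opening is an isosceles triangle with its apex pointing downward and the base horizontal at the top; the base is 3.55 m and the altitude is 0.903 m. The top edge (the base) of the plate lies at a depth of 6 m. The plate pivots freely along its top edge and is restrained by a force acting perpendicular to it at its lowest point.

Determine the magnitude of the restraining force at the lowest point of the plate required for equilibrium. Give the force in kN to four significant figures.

P ≈ 34.66 kN

γ = ρg = 1025 × 9.81 / 1000 = 10.05525 kN/m³.
With the apex down, the centroid sits h/3 = 0.903/3 = 0.301 m below the base (the top edge), so the centroid depth is h_c = 6 + 0.301 = 6.301 m.
A = ½ × 3.55 × 0.903 = 1.60282 m².
Resultant F = γ·h_c·A = 10.05525 × 6.301 × 1.60282 = 101.552 kN.
I_c = b·h³/36 = 3.55 × 0.903³/36 = 0.0726088 m⁴.
Centre of pressure: y_p = y_c + I_c/(y_c·A) = 6.301 + 0.0726088/(6.301 × 1.60282) = 6.301 + 0.00718944 = 6.30819 m along the plane.
The resultant acts 0.301 + 0.00718944 = 0.308189 m (along the plate) below the hinge at the top edge, so the moment about the hinge is M = F × 0.308189 = 101.552 × 0.308189 = 31.2972 kN·m.
A normal force at the bottom, 0.903 m from the hinge, must supply this moment: P = 31.2972/0.903 = 34.6591 kN.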